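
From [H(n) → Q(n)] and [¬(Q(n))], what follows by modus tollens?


Modus tollens: from (P → Q) and ¬Q, infer ¬P.
Q = 'Q(n)' is denied; since P → Q, P must also fail.

Not (H(n)).


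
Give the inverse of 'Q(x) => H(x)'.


The inverse of (P → Q) is (¬P → ¬Q). It is equivalent to the converse, not to the original.
Here P = 'Q(x)' and Q = 'H(x)'.

If not (Q(x)), then not (H(x)).


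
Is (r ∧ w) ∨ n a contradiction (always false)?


Truth table over {n, r, w}:
n | r | w | φ
-------------
F | F | F | F
T | F | F | T
F | T | F | F
T | T | F | T
F | F | T | F
T | F | T | T
F | T | T | T
T | T | T | T
Satisfying assignment at row 2: n=T, r=F, w=F gives T.

No, it is not a contradiction.


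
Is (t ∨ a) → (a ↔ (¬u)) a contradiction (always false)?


Truth table over {a, t, u}:
a | t | u | φ
-------------
F | F | F | T
T | F | F | T
F | T | F | F
T | T | F | T
F | F | T | T
T | F | T | F
F | T | T | T
T | T | T | F
Satisfying assignment at row 1: a=F, t=F, u=F gives T.

No, it is not a contradiction.


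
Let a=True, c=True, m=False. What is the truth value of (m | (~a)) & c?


Substitute a=True, c=True, m=False:
~a = False
m | (~a) = False | False = False
(m | (~a)) & c = False & True = False

False


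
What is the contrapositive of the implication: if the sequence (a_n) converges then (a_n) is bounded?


The contrapositive of (P → Q) is (¬Q → ¬P); it is logically equivalent to the original.
Here P = 'the sequence (a_n) converges' and Q = '(a_n) is bounded'.

If not ((a_n) is bounded), then not (the sequence (a_n) converges).


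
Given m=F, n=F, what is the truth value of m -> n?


Implication is false only when antecedent is true and consequent is false.
Substitute: m=F, n=F.
F -> F evaluates to T.

T


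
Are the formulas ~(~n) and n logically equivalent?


Compare truth tables:
n | φ | ψ
---------
False | False | False
True | True | True
The columns φ and ψ agree on every row.

Yes, they are logically equivalent.


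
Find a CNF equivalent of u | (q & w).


Step 1: Distribute ∨ over ∧: u ∨ (q ∧ w) = (u ∨ q) ∧ (u ∨ w).

(u | q) & (u | w)


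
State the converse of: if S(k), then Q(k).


The converse of (P → Q) is (Q → P). It is not in general equivalent to the original.
Here P = 'S(k)' and Q = 'Q(k)'.

If Q(k), then S(k).


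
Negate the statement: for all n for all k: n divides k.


Negation flips each quantifier (∀↔∃) and negates the inner predicate.
¬(for all n for all k: φ) = there exists n there exists k: ¬φ.

there exists n there exists k: NOT(n divides k)


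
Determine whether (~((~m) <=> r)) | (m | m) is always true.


Build the truth table over {m, r}:
m | r | φ
---------
False | False | True
True | False | True
False | True | False
True | True | True
Counterexample at row 3: with m=False, r=True, the formula is False.

No, it is not a tautology.


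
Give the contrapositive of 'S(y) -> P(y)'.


The contrapositive of (P → Q) is (¬Q → ¬P); it is logically equivalent to the original.
Here P = 'S(y)' and Q = 'P(y)'.

If not (P(y)), then not (S(y)).


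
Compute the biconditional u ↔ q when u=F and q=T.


Biconditional is true when both operands have the same truth value.
Substitute: u=F, q=T.
F ↔ T evaluates to F.

F


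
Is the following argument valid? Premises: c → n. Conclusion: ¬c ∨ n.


This matches the form of material implication: the conclusion follows in every model of the premises.

Valid.


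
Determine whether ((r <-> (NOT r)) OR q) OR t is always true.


Build the truth table over {q, r, t}:
q | r | t | φ
-------------
F | F | F | F
T | F | F | T
F | T | F | F
T | T | F | T
F | F | T | T
T | F | T | T
F | T | T | T
T | T | T | T
Counterexample at row 1: with q=F, r=F, t=F, the formula is F.

No, it is not a tautology.


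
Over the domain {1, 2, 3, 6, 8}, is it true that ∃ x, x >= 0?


Evaluate the predicate on each element: 1:T, 2:T, 3:T, 6:T, 8:T.
Witness x = 1 satisfies the predicate.

T


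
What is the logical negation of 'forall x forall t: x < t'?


Negation flips each quantifier (∀↔∃) and negates the inner predicate.
¬(forall x forall t: φ) = exists x exists t: ¬φ.

exists x exists t: ~(x < t)


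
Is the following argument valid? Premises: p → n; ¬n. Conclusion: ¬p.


This matches the form of modus tollens: the conclusion follows in every model of the premises.

Valid.


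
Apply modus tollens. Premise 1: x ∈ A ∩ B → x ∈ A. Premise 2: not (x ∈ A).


Modus tollens: from (P → Q) and ¬Q, infer ¬P.
Q = 'x ∈ A' is denied; since P → Q, P must also fail.

Not (x ∈ A ∩ B).


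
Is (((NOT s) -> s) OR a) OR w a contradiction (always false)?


Truth table over {a, s, w}:
a | s | w | φ
-------------
F | F | F | F
T | F | F | T
F | T | F | T
T | T | F | T
F | F | T | T
T | F | T | T
F | T | T | T
T | T | T | T
Satisfying assignment at row 2: a=T, s=F, w=F gives T.

No, it is not a contradiction.


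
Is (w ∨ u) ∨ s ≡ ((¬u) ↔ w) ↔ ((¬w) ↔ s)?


Compare truth tables:
s | u | w | φ | ψ
-----------------
F | F | F | F | T
T | F | F | T | F
F | T | F | T | F
T | T | F | T | T
F | F | T | T | T
T | F | T | T | F
F | T | T | T | F
T | T | T | T | T
They differ at row 1 (s=F, u=F, w=F): φ=F but ψ=T.

No, they are not logically equivalent.


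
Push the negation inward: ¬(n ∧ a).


De Morgan: the negation of a conjunction is the disjunction of the negations.
Distribute ¬ across ∧, flipping it to ∨, and negate each literal.

(¬n) ∨ (¬a)


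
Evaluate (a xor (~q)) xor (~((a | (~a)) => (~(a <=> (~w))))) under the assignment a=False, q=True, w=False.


Substitute a=False, q=True, w=False:
~q = False
a xor (~q) = False xor False = False
~a = True
a | (~a) = False | True = True
~w = True
a <=> (~w) = False <=> True = False
~(a <=> (~w)) = True
(a | (~a)) => (~(a <=> (~w))) = True => True = True
~((a | (~a)) => (~(a <=> (~w)))) = False
(a xor (~q)) xor (~((a | (~a)) => (~(a <=> (~w))))) = False xor False = False

False


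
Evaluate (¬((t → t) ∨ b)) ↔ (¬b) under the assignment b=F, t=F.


Substitute b=F, t=F:
t → t = F → F = T
(t → t) ∨ b = T ∨ F = T
¬((t → t) ∨ b) = F
¬b = T
(¬((t → t) ∨ b)) ↔ (¬b) = F ↔ T = F

F


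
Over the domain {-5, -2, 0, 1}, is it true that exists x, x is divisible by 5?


Evaluate the predicate on each element: -5:True, -2:False, 0:True, 1:False.
Witness x = -5 satisfies the predicate.

True


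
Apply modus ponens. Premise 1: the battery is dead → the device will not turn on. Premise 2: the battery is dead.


Modus ponens: from (P → Q) and P, infer Q.
P = 'the battery is dead' is asserted, and P → Q holds, so Q follows.

the device will not turn on.


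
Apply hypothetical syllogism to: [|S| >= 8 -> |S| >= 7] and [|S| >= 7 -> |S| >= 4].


Hypothetical syllogism: from (P → Q) and (Q → R), infer (P → R).
Chain the two implications through the shared middle term '|S| >= 7'.

|S| >= 8 -> |S| >= 4


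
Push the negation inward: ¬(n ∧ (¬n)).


De Morgan: the negation of a conjunction is the disjunction of the negations.
Distribute ¬ across ∧, flipping it to ∨, and negate each literal.

(¬n) ∨ n


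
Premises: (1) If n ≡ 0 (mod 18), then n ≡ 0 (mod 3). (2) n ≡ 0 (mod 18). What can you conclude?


Modus ponens: from (P → Q) and P, infer Q.
P = 'n ≡ 0 (mod 18)' is asserted, and P → Q holds, so Q follows.

n ≡ 0 (mod 3).


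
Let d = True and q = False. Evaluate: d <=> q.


Biconditional is true when both operands have the same truth value.
Substitute: d=True, q=False.
True <=> False evaluates to False.

False


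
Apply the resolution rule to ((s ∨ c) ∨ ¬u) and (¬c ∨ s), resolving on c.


The clauses contain complementary literals c and ¬c.
Resolution eliminates this pair and disjoins the remaining literals (merging duplicates).

(¬u ∨ s)


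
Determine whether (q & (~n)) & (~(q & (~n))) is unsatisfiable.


Truth table over {n, q}:
n | q | φ
---------
False | False | False
True | False | False
False | True | False
True | True | False
Every row is false.

Yes, it is a contradiction.


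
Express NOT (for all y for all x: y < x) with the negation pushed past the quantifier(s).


Negation flips each quantifier (∀↔∃) and negates the inner predicate.
¬(for all y for all x: φ) = there exists y there exists x: ¬φ.

there exists y there exists x: NOT(y < x)


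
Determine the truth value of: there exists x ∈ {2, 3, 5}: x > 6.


Evaluate the predicate on each element: 2:F, 3:F, 5:F.
No element satisfies the predicate.

F


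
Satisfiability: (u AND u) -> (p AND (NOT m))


Search for a satisfying assignment over {m, p, u}.
Try m=F, p=F, u=F: the formula evaluates to T.
A satisfying assignment exists.

Satisfiable.


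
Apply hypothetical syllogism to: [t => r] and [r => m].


Hypothetical syllogism: from (P → Q) and (Q → R), infer (P → R).
Chain the two implications through the shared middle term 'r'.

t => m


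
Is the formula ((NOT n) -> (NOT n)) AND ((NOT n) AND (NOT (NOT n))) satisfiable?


Check all 2 assignments over {n}:
n | φ
-----
F | F
T | F
No assignment makes the formula true.

Unsatisfiable.


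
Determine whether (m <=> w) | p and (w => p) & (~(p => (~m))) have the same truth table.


Compare truth tables:
m | p | w | φ | ψ
-----------------
False | False | False | True | False
True | False | False | False | False
False | True | False | True | False
True | True | False | True | True
False | False | True | False | False
True | False | True | True | False
False | True | True | True | False
True | True | True | True | True
They differ at row 1 (m=False, p=False, w=False): φ=True but ψ=False.

No, they are not logically equivalent.


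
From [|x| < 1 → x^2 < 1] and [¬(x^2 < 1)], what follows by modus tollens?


Modus tollens: from (P → Q) and ¬Q, infer ¬P.
Q = 'x^2 < 1' is denied; since P → Q, P must also fail.

Not (|x| < 1).


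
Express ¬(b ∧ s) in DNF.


Step 1: Apply De Morgan: ¬(b ∧ s) = ¬b ∨ ¬s.

(¬b) ∨ (¬s)


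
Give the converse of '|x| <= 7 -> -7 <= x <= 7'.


The converse of (P → Q) is (Q → P). It is not in general equivalent to the original.
Here P = '|x| <= 7' and Q = '-7 <= x <= 7'.

If -7 <= x <= 7, then |x| <= 7.


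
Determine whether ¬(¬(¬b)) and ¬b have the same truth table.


Compare truth tables:
b | φ | ψ
---------
F | T | T
T | F | F
The columns φ and ψ agree on every row.

Yes, they are logically equivalent.


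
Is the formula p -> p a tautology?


Build the truth table over {p}:
p | φ
-----
F | T
T | T
Every row evaluates to true.

Yes, it is a tautology.


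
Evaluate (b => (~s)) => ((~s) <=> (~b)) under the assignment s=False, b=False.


Substitute s=False, b=False:
~s = True
b => (~s) = False => True = True
~s = True
~b = True
(~s) <=> (~b) = True <=> True = True
(b => (~s)) => ((~s) <=> (~b)) = True => True = True

True


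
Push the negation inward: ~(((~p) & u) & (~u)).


De Morgan: the negation of a conjunction is the disjunction of the negations.
Distribute ~ across &, flipping it to |, and negate each literal.

(p | (~u)) | u


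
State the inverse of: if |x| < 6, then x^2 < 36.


The inverse of (P → Q) is (¬P → ¬Q). It is equivalent to the converse, not to the original.
Here P = '|x| < 6' and Q = 'x^2 < 36'.

If not (|x| < 6), then not (x^2 < 36).


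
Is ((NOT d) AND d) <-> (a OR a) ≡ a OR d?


Compare truth tables:
a | d | φ | ψ
-------------
F | F | T | F
T | F | F | T
F | T | T | T
T | T | F | T
They differ at row 1 (a=F, d=F): φ=T but ψ=F.

No, they are not logically equivalent.


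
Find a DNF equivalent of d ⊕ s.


Step 1: d ⊕ s is true exactly when they disagree: (d ∧ ¬s) ∨ (¬d ∧ s).

(d ∧ (¬s)) ∨ ((¬d) ∧ s)


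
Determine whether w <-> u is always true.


Build the truth table over {u, w}:
u | w | φ
---------
F | F | T
T | F | F
F | T | F
T | T | T
Counterexample at row 2: with u=T, w=F, the formula is F.

No, it is not a tautology.


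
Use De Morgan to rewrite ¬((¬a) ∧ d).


De Morgan: the negation of a conjunction is the disjunction of the negations.
Distribute ¬ across ∧, flipping it to ∨, and negate each literal.

a ∨ (¬d)


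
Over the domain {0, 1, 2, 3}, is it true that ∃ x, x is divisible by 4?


Evaluate the predicate on each element: 0:T, 1:F, 2:F, 3:F.
Witness x = 0 satisfies the predicate.

T


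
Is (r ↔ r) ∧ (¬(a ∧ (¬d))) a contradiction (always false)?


Truth table over {a, d, r}:
a | d | r | φ
-------------
F | F | F | T
T | F | F | F
F | T | F | T
T | T | F | T
F | F | T | T
T | F | T | F
F | T | T | T
T | T | T | T
Satisfying assignment at row 1: a=F, d=F, r=F gives T.

No, it is not a contradiction.


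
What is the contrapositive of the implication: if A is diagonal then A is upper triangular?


The contrapositive of (P → Q) is (¬Q → ¬P); it is logically equivalent to the original.
Here P = 'A is diagonal' and Q = 'A is upper triangular'.

If not (A is upper triangular), then not (A is diagonal).


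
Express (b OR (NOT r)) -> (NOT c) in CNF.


Step 1: Rewrite as ¬(b ∨ (¬r)) ∨ (¬c) = (¬b ∧ ¬(¬r)) ∨ (¬c).
Step 2: Distribute ∨ over ∧.
Step 3: Eliminate any double negations (¬¬X = X).

((NOT b) OR (NOT c)) AND (r OR (NOT c))


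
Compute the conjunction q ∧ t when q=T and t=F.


Conjunction is true only when both operands are true.
Substitute: q=T, t=F.
T ∧ F evaluates to F.

F


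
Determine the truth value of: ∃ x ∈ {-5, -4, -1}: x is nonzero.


Evaluate the predicate on each element: -5:T, -4:T, -1:T.
Witness x = -5 satisfies the predicate.

T


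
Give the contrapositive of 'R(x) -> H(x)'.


The contrapositive of (P → Q) is (¬Q → ¬P); it is logically equivalent to the original.
Here P = 'R(x)' and Q = 'H(x)'.

If not (H(x)), then not (R(x)).


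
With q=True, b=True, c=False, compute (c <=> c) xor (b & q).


Substitute q=True, b=True, c=False:
c <=> c = False <=> False = True
b & q = True & True = True
(c <=> c) xor (b & q) = True xor True = False

False


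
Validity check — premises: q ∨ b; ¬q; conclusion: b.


This matches the form of disjunctive syllogism: the conclusion follows in every model of the premises.

Valid.


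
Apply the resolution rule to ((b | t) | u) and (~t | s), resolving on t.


The clauses contain complementary literals t and ~t.
Resolution eliminates this pair and disjoins the remaining literals (merging duplicates).

((b | u) | s)


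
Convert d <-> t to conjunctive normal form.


Step 1: Rewrite d ↔ t as (d → t) ∧ (t → d).
Step 2: Rewrite each implication as a disjunction.

((NOT d) OR t) AND ((NOT t) OR d)


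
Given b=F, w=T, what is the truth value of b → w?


Implication is false only when antecedent is true and consequent is false.
Substitute: b=F, w=T.
F → T evaluates to T.

T


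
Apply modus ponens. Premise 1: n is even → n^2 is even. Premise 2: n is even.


Modus ponens: from (P → Q) and P, infer Q.
P = 'n is even' is asserted, and P → Q holds, so Q follows.

n^2 is even.


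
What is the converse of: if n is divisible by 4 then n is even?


The converse of (P → Q) is (Q → P). It is not in general equivalent to the original.
Here P = 'n is divisible by 4' and Q = 'n is even'.

If n is even, then n is divisible by 4.


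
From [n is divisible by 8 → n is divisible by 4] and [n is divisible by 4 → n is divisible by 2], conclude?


Hypothetical syllogism: from (P → Q) and (Q → R), infer (P → R).
Chain the two implications through the shared middle term 'n is divisible by 4'.

n is divisible by 8 → n is divisible by 2


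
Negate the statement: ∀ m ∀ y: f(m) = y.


Negation flips each quantifier (∀↔∃) and negates the inner predicate.
¬(∀ m ∀ y: φ) = ∃ m ∃ y: ¬φ.

∃ m ∃ y: ¬(f(m) = y)


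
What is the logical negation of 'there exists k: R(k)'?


¬(for all x: φ) = there exists x: ¬φ, and ¬(there exists x: φ) = for all x: ¬φ.
Apply to the existential statement.

for all k: NOT(R(k))


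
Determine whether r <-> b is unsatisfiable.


Truth table over {b, r}:
b | r | φ
---------
F | F | T
T | F | F
F | T | F
T | T | T
Satisfying assignment at row 1: b=F, r=F gives T.

No, it is not a contradiction.


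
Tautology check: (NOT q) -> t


Build the truth table over {q, t}:
q | t | φ
---------
F | F | F
T | F | T
F | T | T
T | T | T
Counterexample at row 1: with q=F, t=F, the formula is F.

No, it is not a tautology.


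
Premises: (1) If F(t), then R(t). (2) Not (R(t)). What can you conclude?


Modus tollens: from (P → Q) and ¬Q, infer ¬P.
Q = 'R(t)' is denied; since P → Q, P must also fail.

Not (F(t)).


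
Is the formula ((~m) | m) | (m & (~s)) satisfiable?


Search for a satisfying assignment over {m, s}.
Try m=False, s=False: the formula evaluates to True.
A satisfying assignment exists.

Satisfiable.


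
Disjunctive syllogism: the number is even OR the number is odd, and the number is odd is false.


Disjunctive syllogism: from (P ∨ Q) and ¬P, infer Q.
One disjunct, 'the number is odd', is ruled out; the other must hold.

the number is even


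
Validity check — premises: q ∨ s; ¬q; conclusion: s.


This matches the form of disjunctive syllogism: the conclusion follows in every model of the premises.

Valid.


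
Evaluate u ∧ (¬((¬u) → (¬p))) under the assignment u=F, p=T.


Substitute u=F, p=T:
¬u = T
¬p = F
(¬u) → (¬p) = T → F = F
¬((¬u) → (¬p)) = T
u ∧ (¬((¬u) → (¬p))) = F ∧ T = F

F


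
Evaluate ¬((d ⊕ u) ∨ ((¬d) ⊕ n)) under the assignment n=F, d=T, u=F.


Substitute n=F, d=T, u=F:
d ⊕ u = T ⊕ F = T
¬d = F
(¬d) ⊕ n = F ⊕ F = F
(d ⊕ u) ∨ ((¬d) ⊕ n) = T ∨ F = T
¬((d ⊕ u) ∨ ((¬d) ⊕ n)) = F

F


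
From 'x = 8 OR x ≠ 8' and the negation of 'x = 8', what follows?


Disjunctive syllogism: from (P ∨ Q) and ¬P, infer Q.
One disjunct, 'x = 8', is ruled out; the other must hold.

x ≠ 8


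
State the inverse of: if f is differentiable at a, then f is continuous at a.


The inverse of (P → Q) is (¬P → ¬Q). It is equivalent to the converse, not to the original.
Here P = 'f is differentiable at a' and Q = 'f is continuous at a'.

If not (f is differentiable at a), then not (f is continuous at a).


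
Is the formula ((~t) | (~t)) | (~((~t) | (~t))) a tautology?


Build the truth table over {t}:
t | φ
-----
False | True
True | True
Every row evaluates to true.

Yes, it is a tautology.


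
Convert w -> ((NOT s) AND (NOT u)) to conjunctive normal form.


Step 1: Rewrite w → ((¬s) ∧ (¬u)) as ¬w ∨ ((¬s) ∧ (¬u)).
Step 2: Distribute ∨ over ∧.

((NOT w) OR (NOT s)) AND ((NOT w) OR (NOT u))


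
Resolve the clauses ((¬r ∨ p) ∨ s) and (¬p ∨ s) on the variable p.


The clauses contain complementary literals p and ¬p.
Resolution eliminates this pair and disjoins the remaining literals (merging duplicates).

(s ∨ ¬r)


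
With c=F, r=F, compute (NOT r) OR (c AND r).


Substitute c=F, r=F:
NOT r = T
c AND r = F AND F = F
(NOT r) OR (c AND r) = T OR F = T

T


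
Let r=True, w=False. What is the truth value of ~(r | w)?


Substitute r=True, w=False:
r | w = True | False = True
~(r | w) = False

False


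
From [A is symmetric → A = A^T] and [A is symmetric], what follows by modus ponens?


Modus ponens: from (P → Q) and P, infer Q.
P = 'A is symmetric' is asserted, and P → Q holds, so Q follows.

A = A^T.


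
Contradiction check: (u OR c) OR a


Truth table over {a, c, u}:
a | c | u | φ
-------------
F | F | F | F
T | F | F | T
F | T | F | T
T | T | F | T
F | F | T | T
T | F | T | T
F | T | T | T
T | T | T | T
Satisfying assignment at row 2: a=T, c=F, u=F gives T.

No, it is not a contradiction.


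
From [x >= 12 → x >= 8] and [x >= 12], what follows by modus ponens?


Modus ponens: from (P → Q) and P, infer Q.
P = 'x >= 12' is asserted, and P → Q holds, so Q follows.

x >= 8.


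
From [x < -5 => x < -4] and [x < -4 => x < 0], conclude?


Hypothetical syllogism: from (P → Q) and (Q → R), infer (P → R).
Chain the two implications through the shared middle term 'x < -4'.

x < -5 => x < 0


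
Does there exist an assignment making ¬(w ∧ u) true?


Search for a satisfying assignment over {u, w}.
Try u=F, w=F: the formula evaluates to T.
A satisfying assignment exists.

Satisfiable.


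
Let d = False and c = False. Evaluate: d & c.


Conjunction is true only when both operands are true.
Substitute: d=False, c=False.
False & False evaluates to False.

False


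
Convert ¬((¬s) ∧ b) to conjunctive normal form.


Step 1: Apply De Morgan: ¬((¬s) ∧ b) = ¬(¬s) ∨ ¬b.
Step 2: Eliminate any double negations (¬¬X = X).

s ∨ (¬b)


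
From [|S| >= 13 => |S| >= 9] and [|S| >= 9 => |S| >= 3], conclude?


Hypothetical syllogism: from (P → Q) and (Q → R), infer (P → R).
Chain the two implications through the shared middle term '|S| >= 9'.

|S| >= 13 => |S| >= 3


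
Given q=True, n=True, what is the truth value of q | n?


Disjunction is false only when both operands are false.
Substitute: q=True, n=True.
True | True evaluates to True.

True


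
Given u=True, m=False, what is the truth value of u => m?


Implication is false only when antecedent is true and consequent is false.
Substitute: u=True, m=False.
True => False evaluates to False.

False


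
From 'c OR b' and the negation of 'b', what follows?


Disjunctive syllogism: from (P ∨ Q) and ¬P, infer Q.
One disjunct, 'b', is ruled out; the other must hold.

c


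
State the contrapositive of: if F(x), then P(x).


The contrapositive of (P → Q) is (¬Q → ¬P); it is logically equivalent to the original.
Here P = 'F(x)' and Q = 'P(x)'.

If not (P(x)), then not (F(x)).


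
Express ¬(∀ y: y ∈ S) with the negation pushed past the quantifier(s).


¬(∀ x: φ) = ∃ x: ¬φ, and ¬(∃ x: φ) = ∀ x: ¬φ.
Apply to the universal statement.

∃ y: ¬(y ∈ S)


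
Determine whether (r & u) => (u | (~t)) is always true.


Build the truth table over {r, t, u}:
r | t | u | φ
-------------
False | False | False | True
True | False | False | True
False | True | False | True
True | True | False | True
False | False | True | True
True | False | True | True
False | True | True | True
True | True | True | True
Every row evaluates to true.

Yes, it is a tautology.


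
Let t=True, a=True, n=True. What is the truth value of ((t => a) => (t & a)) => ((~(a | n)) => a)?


Substitute t=True, a=True, n=True:
t => a = True => True = True
t & a = True & True = True
(t => a) => (t & a) = True => True = True
a | n = True | True = True
~(a | n) = False
(~(a | n)) => a = False => True = True
((t => a) => (t & a)) => ((~(a | n)) => a) = True => True = True

True


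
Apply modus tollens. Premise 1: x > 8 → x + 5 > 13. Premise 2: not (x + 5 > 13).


Modus tollens: from (P → Q) and ¬Q, infer ¬P.
Q = 'x + 5 > 13' is denied; since P → Q, P must also fail.

Not (x > 8).


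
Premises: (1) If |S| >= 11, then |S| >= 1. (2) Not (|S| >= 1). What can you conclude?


Modus tollens: from (P → Q) and ¬Q, infer ¬P.
Q = '|S| >= 1' is denied; since P → Q, P must also fail.

Not (|S| >= 11).


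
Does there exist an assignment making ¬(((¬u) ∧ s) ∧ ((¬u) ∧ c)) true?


Search for a satisfying assignment over {c, s, u}.
Try c=F, s=F, u=F: the formula evaluates to T.
A satisfying assignment exists.

Satisfiable.


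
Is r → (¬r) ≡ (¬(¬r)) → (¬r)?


Compare truth tables:
r | φ | ψ
---------
F | T | T
T | F | F
The columns φ and ψ agree on every row.

Yes, they are logically equivalent.


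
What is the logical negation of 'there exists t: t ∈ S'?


¬(for all x: φ) = there exists x: ¬φ, and ¬(there exists x: φ) = for all x: ¬φ.
Apply to the existential statement.

for all t: NOT(t ∈ S)


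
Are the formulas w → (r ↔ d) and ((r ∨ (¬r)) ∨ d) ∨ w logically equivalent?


Compare truth tables:
d | r | w | φ | ψ
-----------------
F | F | F | T | T
T | F | F | T | T
F | T | F | T | T
T | T | F | T | T
F | F | T | T | T
T | F | T | F | T
F | T | T | F | T
T | T | T | T | T
They differ at row 6 (d=T, r=F, w=T): φ=F but ψ=T.

No, they are not logically equivalent.


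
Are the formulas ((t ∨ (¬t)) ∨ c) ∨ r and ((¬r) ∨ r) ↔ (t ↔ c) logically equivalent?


Compare truth tables:
c | r | t | φ | ψ
-----------------
F | F | F | T | T
T | F | F | T | F
F | T | F | T | T
T | T | F | T | F
F | F | T | T | F
T | F | T | T | T
F | T | T | T | F
T | T | T | T | T
They differ at row 2 (c=T, r=F, t=F): φ=T but ψ=F.

No, they are not logically equivalent.


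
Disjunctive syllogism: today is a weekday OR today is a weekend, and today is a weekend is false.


Disjunctive syllogism: from (P ∨ Q) and ¬P, infer Q.
One disjunct, 'today is a weekend', is ruled out; the other must hold.

today is a weekday


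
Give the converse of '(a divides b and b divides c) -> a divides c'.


The converse of (P → Q) is (Q → P). It is not in general equivalent to the original.
Here P = '(a divides b and b divides c)' and Q = 'a divides c'.

If a divides c, then (a divides b and b divides c).


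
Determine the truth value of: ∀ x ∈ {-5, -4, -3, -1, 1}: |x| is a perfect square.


Evaluate the predicate on each element: -5:F, -4:T, -3:F, -1:T, 1:T.
Counterexample x = -5 fails the predicate.

F


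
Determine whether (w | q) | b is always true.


Build the truth table over {b, q, w}:
b | q | w | φ
-------------
False | False | False | False
True | False | False | True
False | True | False | True
True | True | False | True
False | False | True | True
True | False | True | True
False | True | True | True
True | True | True | True
Counterexample at row 1: with b=False, q=False, w=False, the formula is False.

No, it is not a tautology.


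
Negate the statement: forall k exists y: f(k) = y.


Negation flips each quantifier (∀↔∃) and negates the inner predicate.
¬(forall k exists y: φ) = exists k forall y: ¬φ.

exists k forall y: ~(f(k) = y)


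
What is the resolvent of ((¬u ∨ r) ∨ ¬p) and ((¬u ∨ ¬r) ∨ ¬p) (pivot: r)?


The clauses contain complementary literals r and ¬r.
Resolution eliminates this pair and disjoins the remaining literals (merging duplicates).

(¬u ∨ ¬p)


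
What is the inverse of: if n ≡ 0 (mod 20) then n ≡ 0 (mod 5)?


The inverse of (P → Q) is (¬P → ¬Q). It is equivalent to the converse, not to the original.
Here P = 'n ≡ 0 (mod 20)' and Q = 'n ≡ 0 (mod 5)'.

If not (n ≡ 0 (mod 20)), then not (n ≡ 0 (mod 5)).


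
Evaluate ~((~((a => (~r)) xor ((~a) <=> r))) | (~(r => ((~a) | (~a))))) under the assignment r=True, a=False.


Substitute r=True, a=False:
… (earlier sub-steps elided)
(~a) <=> r = True <=> True = True
(a => (~r)) xor ((~a) <=> r) = True xor True = False
~((a => (~r)) xor ((~a) <=> r)) = True
~a = True
~a = True
(~a) | (~a) = True | True = True
r => ((~a) | (~a)) = True => True = True
~(r => ((~a) | (~a))) = False
(~((a => (~r)) xor ((~a) <=> r))) | (~(r => ((~a) | (~a)))) = True | False = True
~((~((a => (~r)) xor ((~a) <=> r))) | (~(r => ((~a) | (~a))))) = False

False


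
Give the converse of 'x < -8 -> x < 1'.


The converse of (P → Q) is (Q → P). It is not in general equivalent to the original.
Here P = 'x < -8' and Q = 'x < 1'.

If x < 1, then x < -8.


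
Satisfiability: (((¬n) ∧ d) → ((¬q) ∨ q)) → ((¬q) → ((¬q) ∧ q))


Search for a satisfying assignment over {d, n, q}.
Try d=F, n=F, q=T: the formula evaluates to T.
A satisfying assignment exists.

Satisfiable.


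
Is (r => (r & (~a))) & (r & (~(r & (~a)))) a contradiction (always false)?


Truth table over {a, r}:
a | r | φ
---------
False | False | False
True | False | False
False | True | False
True | True | False
Every row is false.

Yes, it is a contradiction.


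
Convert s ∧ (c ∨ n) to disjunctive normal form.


Step 1: Distribute ∧ over ∨: s ∧ (c ∨ n) = (s ∧ c) ∨ (s ∧ n).

(s ∧ c) ∨ (s ∧ n)


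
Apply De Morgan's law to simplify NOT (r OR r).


De Morgan: the negation of a disjunction is the conjunction of the negations.
Distribute NOT across OR, flipping it to AND, and negate each literal.

(NOT r) AND (NOT r)


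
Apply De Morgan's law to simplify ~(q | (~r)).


De Morgan: the negation of a disjunction is the conjunction of the negations.
Distribute ~ across |, flipping it to &, and negate each literal.

(~q) & r


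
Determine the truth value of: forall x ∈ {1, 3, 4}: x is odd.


Evaluate the predicate on each element: 1:True, 3:True, 4:False.
Counterexample x = 4 fails the predicate.

False


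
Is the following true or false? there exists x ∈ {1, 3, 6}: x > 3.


Evaluate the predicate on each element: 1:F, 3:F, 6:T.
Witness x = 6 satisfies the predicate.

T


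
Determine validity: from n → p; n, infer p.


This matches the form of modus ponens: the conclusion follows in every model of the premises.

Valid.


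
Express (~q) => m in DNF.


Step 1: Rewrite (¬q) → m as ¬(¬q) ∨ m.
Step 2: Eliminate any double negations (¬¬X = X).

q | m


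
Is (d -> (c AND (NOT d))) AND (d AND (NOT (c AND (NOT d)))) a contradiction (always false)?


Truth table over {c, d}:
c | d | φ
---------
F | F | F
T | F | F
F | T | F
T | T | F
Every row is false.

Yes, it is a contradiction.


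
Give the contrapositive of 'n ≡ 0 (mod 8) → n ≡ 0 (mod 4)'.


The contrapositive of (P → Q) is (¬Q → ¬P); it is logically equivalent to the original.
Here P = 'n ≡ 0 (mod 8)' and Q = 'n ≡ 0 (mod 4)'.

If not (n ≡ 0 (mod 4)), then not (n ≡ 0 (mod 8)).


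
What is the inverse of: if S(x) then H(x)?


The inverse of (P → Q) is (¬P → ¬Q). It is equivalent to the converse, not to the original.
Here P = 'S(x)' and Q = 'H(x)'.

If not (S(x)), then not (H(x)).


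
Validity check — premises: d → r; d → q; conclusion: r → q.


This is (no valid rule). There exist truth assignments where the premises are all true but the conclusion is false.

Invalid.


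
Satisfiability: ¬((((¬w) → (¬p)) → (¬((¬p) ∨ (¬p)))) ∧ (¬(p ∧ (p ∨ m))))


Search for a satisfying assignment over {m, p, w}.
Try m=F, p=F, w=F: the formula evaluates to T.
A satisfying assignment exists.

Satisfiable.


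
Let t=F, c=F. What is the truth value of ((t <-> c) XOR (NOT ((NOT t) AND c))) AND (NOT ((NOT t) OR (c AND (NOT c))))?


Substitute t=F, c=F:
… (earlier sub-steps elided)
NOT t = T
(NOT t) AND c = T AND F = F
NOT ((NOT t) AND c) = T
(t <-> c) XOR (NOT ((NOT t) AND c)) = T XOR T = F
NOT t = T
NOT c = T
c AND (NOT c) = F AND T = F
(NOT t) OR (c AND (NOT c)) = T OR F = T
NOT ((NOT t) OR (c AND (NOT c))) = F
((t <-> c) XOR (NOT ((NOT t) AND c))) AND (NOT ((NOT t) OR (c AND (NOT c)))) = F AND F = F

F


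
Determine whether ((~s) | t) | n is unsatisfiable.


Truth table over {n, s, t}:
n | s | t | φ
-------------
False | False | False | True
True | False | False | True
False | True | False | False
True | True | False | True
False | False | True | True
True | False | True | True
False | True | True | True
True | True | True | True
Satisfying assignment at row 1: n=False, s=False, t=False gives True.

No, it is not a contradiction.


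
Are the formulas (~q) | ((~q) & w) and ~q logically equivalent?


Compare truth tables:
q | w | φ | ψ
-------------
False | False | True | True
True | False | False | False
False | True | True | True
True | True | False | False
The columns φ and ψ agree on every row.

Yes, they are logically equivalent.


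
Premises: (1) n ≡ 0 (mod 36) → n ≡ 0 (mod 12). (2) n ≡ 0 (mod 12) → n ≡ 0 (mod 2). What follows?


Hypothetical syllogism: from (P → Q) and (Q → R), infer (P → R).
Chain the two implications through the shared middle term 'n ≡ 0 (mod 12)'.

n ≡ 0 (mod 36) → n ≡ 0 (mod 2)


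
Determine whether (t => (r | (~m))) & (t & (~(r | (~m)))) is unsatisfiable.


Truth table over {m, r, t}:
m | r | t | φ
-------------
False | False | False | False
True | False | False | False
False | True | False | False
True | True | False | False
False | False | True | False
True | False | True | False
False | True | True | False
True | True | True | False
Every row is false.

Yes, it is a contradiction.


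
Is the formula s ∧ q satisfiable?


Search for a satisfying assignment over {q, s}.
Try q=T, s=T: the formula evaluates to T.
A satisfying assignment exists.

Satisfiable.


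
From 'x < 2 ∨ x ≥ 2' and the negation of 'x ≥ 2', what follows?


Disjunctive syllogism: from (P ∨ Q) and ¬P, infer Q.
One disjunct, 'x ≥ 2', is ruled out; the other must hold.

x < 2


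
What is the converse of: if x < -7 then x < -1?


The converse of (P → Q) is (Q → P). It is not in general equivalent to the original.
Here P = 'x < -7' and Q = 'x < -1'.

If x < -1, then x < -7.


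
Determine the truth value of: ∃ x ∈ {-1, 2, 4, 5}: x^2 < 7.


Evaluate the predicate on each element: -1:T, 2:T, 4:F, 5:F.
Witness x = -1 satisfies the predicate.

T


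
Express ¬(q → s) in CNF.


Step 1: Rewrite q → s as ¬q ∨ s.
Step 2: Negate: ¬(¬q ∨ s) = q ∧ ¬s (De Morgan + double negation).

q ∧ (¬s)


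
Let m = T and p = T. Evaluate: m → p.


Implication is false only when antecedent is true and consequent is false.
Substitute: m=T, p=T.
T → T evaluates to T.

T


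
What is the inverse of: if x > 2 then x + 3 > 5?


The inverse of (P → Q) is (¬P → ¬Q). It is equivalent to the converse, not to the original.
Here P = 'x > 2' and Q = 'x + 3 > 5'.

If not (x > 2), then not (x + 3 > 5).


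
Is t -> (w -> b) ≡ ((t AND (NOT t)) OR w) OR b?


Compare truth tables:
b | t | w | φ | ψ
-----------------
F | F | F | T | F
T | F | F | T | T
F | T | F | T | F
T | T | F | T | T
F | F | T | T | T
T | F | T | T | T
F | T | T | F | T
T | T | T | T | T
They differ at row 1 (b=F, t=F, w=F): φ=T but ψ=F.

No, they are not logically equivalent.


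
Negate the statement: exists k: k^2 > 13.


¬(forall x: φ) = exists x: ¬φ, and ¬(exists x: φ) = forall x: ¬φ.
Apply to the existential statement.

forall k: ~(k^2 > 13)


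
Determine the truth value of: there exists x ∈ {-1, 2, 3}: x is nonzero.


Evaluate the predicate on each element: -1:T, 2:T, 3:T.
Witness x = -1 satisfies the predicate.

T


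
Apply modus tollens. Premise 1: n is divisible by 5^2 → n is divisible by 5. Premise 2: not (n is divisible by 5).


Modus tollens: from (P → Q) and ¬Q, infer ¬P.
Q = 'n is divisible by 5' is denied; since P → Q, P must also fail.

Not (n is divisible by 5^2).


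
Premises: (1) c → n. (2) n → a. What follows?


Hypothetical syllogism: from (P → Q) and (Q → R), infer (P → R).
Chain the two implications through the shared middle term 'n'.

c → a


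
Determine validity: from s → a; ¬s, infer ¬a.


This is denying the antecedent (fallacy). There exist truth assignments where the premises are all true but the conclusion is false.

Invalid.


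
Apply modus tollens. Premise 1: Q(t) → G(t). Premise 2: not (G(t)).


Modus tollens: from (P → Q) and ¬Q, infer ¬P.
Q = 'G(t)' is denied; since P → Q, P must also fail.

Not (Q(t)).


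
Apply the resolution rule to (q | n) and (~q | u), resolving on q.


The clauses contain complementary literals q and ~q.
Resolution eliminates this pair and disjoins the remaining literals (merging duplicates).

(n | u)


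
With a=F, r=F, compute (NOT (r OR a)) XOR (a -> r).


Substitute a=F, r=F:
r OR a = F OR F = F
NOT (r OR a) = T
a -> r = F -> F = T
(NOT (r OR a)) XOR (a -> r) = T XOR T = F

F


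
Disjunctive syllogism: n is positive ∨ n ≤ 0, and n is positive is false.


Disjunctive syllogism: from (P ∨ Q) and ¬P, infer Q.
One disjunct, 'n is positive', is ruled out; the other must hold.

n ≤ 0


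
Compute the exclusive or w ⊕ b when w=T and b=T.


Exclusive or is true when exactly one operand is true.
Substitute: w=T, b=T.
T ⊕ T evaluates to F.

F


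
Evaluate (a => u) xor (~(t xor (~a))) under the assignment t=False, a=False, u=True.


Substitute t=False, a=False, u=True:
a => u = False => True = True
~a = True
t xor (~a) = False xor True = True
~(t xor (~a)) = False
(a => u) xor (~(t xor (~a))) = True xor False = True

True


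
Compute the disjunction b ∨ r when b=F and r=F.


Disjunction is false only when both operands are false.
Substitute: b=F, r=F.
F ∨ F evaluates to F.

F


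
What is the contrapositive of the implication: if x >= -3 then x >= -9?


The contrapositive of (P → Q) is (¬Q → ¬P); it is logically equivalent to the original.
Here P = 'x >= -3' and Q = 'x >= -9'.

If not (x >= -9), then not (x >= -3).


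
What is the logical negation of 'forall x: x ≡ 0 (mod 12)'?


¬(forall x: φ) = exists x: ¬φ, and ¬(exists x: φ) = forall x: ¬φ.
Apply to the universal statement.

exists x: ~(x ≡ 0 (mod 12))


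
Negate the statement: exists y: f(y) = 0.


¬(forall x: φ) = exists x: ¬φ, and ¬(exists x: φ) = forall x: ¬φ.
Apply to the existential statement.

forall y: ~(f(y) = 0)


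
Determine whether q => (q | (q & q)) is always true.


Build the truth table over {q}:
q | φ
-----
False | True
True | True
Every row evaluates to true.

Yes, it is a tautology.


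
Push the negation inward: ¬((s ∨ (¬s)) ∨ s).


De Morgan: the negation of a disjunction is the conjunction of the negations.
Distribute ¬ across ∨, flipping it to ∧, and negate each literal.

((¬s) ∧ s) ∧ (¬s)


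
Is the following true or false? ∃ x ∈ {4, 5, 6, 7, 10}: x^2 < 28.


Evaluate the predicate on each element: 4:T, 5:T, 6:F, 7:F, 10:F.
Witness x = 4 satisfies the predicate.

T


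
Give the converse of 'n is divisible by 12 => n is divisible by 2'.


The converse of (P → Q) is (Q → P). It is not in general equivalent to the original.
Here P = 'n is divisible by 12' and Q = 'n is divisible by 2'.

If n is divisible by 2, then n is divisible by 12.


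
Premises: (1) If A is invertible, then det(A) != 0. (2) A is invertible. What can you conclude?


Modus ponens: from (P → Q) and P, infer Q.
P = 'A is invertible' is asserted, and P → Q holds, so Q follows.

det(A) != 0.


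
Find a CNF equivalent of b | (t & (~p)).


Step 1: Distribute ∨ over ∧: b ∨ (t ∧ (¬p)) = (b ∨ t) ∧ (b ∨ (¬p)).

(b | t) & (b | (~p))


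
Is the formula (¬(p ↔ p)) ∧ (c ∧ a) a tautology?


Build the truth table over {a, c, p}:
a | c | p | φ
-------------
F | F | F | F
T | F | F | F
F | T | F | F
T | T | F | F
F | F | T | F
T | F | T | F
F | T | T | F
T | T | T | F
Counterexample at row 1: with a=F, c=F, p=F, the formula is F.

No, it is not a tautology.


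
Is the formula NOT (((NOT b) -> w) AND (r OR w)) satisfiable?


Search for a satisfying assignment over {b, r, w}.
Try b=F, r=F, w=F: the formula evaluates to T.
A satisfying assignment exists.

Satisfiable.


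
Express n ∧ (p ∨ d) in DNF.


Step 1: Distribute ∧ over ∨: n ∧ (p ∨ d) = (n ∧ p) ∨ (n ∧ d).

(n ∧ p) ∨ (n ∧ d)
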